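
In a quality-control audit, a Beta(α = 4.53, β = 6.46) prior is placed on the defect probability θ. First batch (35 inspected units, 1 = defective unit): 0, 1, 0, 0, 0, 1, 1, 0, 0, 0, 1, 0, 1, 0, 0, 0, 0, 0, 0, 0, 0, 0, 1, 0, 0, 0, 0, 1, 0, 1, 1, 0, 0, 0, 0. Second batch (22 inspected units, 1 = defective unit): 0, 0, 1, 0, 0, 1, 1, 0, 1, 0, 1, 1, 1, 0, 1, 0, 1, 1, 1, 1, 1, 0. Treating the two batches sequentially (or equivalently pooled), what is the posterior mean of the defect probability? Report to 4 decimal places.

0.3902

The Beta prior is conjugate to a Binomial/Bernoulli likelihood; the update adds successes to α and failures to β.
After batch 1: Beta(4.53+9, 6.46+26) = Beta(13.53, 32.46).
After batch 2: Beta(13.53+13, 32.46+9) = Beta(26.53, 41.46).
Posterior mean = α/(α+β) = 26.53/67.99 = 0.3902.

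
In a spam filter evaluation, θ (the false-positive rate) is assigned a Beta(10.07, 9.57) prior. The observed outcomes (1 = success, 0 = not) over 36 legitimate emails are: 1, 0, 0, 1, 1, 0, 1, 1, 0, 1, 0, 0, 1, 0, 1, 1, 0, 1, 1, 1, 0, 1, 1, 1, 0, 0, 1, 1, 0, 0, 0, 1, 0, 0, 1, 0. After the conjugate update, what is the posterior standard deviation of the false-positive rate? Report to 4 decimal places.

0.0664

The Beta prior is conjugate to a Binomial/Bernoulli likelihood; the update adds successes to α and failures to β.
Posterior: Beta(α+k, β+n−k) = Beta(10.07+19, 9.57+17) = Beta(29.07, 26.57).
Var = αβ/((α+β)²(α+β+1)) = 29.07·26.57/(55.64²·56.64) = 0.00440493; SD = √0.00440493 = 0.0664.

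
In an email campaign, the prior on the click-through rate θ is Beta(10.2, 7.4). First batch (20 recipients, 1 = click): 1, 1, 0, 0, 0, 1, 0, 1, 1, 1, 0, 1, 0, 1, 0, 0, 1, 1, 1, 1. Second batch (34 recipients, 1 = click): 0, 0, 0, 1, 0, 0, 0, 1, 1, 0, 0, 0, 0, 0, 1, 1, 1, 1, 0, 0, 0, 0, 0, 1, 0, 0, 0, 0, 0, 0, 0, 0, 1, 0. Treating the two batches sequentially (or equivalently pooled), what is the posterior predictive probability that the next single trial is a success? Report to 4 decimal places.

The Beta prior is conjugate to a Binomial/Bernoulli likelihood; the update adds successes to α and failures to β.
After batch 1: Beta(10.2+12, 7.4+8) = Beta(22.2, 15.4).
After batch 2: Beta(22.2+9, 15.4+25) = Beta(31.2, 40.4).
For a single future Bernoulli trial, P(success | data) = α/(α+β) = 0.4358.

0.4358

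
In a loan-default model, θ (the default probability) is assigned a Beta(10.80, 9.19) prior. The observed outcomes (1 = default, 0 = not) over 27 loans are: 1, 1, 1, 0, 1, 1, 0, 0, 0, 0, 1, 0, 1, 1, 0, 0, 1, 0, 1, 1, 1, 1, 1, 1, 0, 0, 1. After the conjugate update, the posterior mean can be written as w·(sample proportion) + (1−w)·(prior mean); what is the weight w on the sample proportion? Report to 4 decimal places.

0.5746

The Beta prior is conjugate to a Binomial/Bernoulli likelihood; the update adds successes to α and failures to β.
Posterior mean = (α₀+k)/(α₀+β₀+n) = [n/(α₀+β₀+n)]·(k/n) + [(α₀+β₀)/(α₀+β₀+n)]·α₀/(α₀+β₀), so only n and the prior enter the weight.
The weight on the data is w = n/(α₀+β₀+n) = 27/(10.80+9.19+27) = 27/46.99 = 0.5746.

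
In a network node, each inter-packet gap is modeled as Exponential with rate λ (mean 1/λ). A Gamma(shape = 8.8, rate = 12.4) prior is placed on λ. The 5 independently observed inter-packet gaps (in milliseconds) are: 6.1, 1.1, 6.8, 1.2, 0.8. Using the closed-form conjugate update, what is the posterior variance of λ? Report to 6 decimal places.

With a Gamma(shape α, rate β) prior on the exponential rate λ, the posterior after n observations with total T = Σxᵢ is Gamma(α+n, β+T).
Sum of observations T = 16.0 milliseconds; n = 5.
Posterior: Gamma(8.8+5, 12.4+16.0) = Gamma(13.8, 28.4).
Var = α/β² = 0.017110.

0.017110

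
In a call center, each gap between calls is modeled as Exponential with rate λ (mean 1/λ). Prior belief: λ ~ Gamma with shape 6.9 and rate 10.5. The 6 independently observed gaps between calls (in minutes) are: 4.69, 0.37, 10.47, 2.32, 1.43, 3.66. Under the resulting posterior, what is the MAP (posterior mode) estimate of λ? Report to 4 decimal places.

0.3559

With a Gamma(shape α, rate β) prior on the exponential rate λ, the posterior after n observations with total T = Σxᵢ is Gamma(α+n, β+T).
Sum of observations T = 22.94 minutes; n = 6.
Posterior: Gamma(6.9+6, 10.5+22.94) = Gamma(12.9, 33.44).
Mode = (α−1)/β = 0.3559.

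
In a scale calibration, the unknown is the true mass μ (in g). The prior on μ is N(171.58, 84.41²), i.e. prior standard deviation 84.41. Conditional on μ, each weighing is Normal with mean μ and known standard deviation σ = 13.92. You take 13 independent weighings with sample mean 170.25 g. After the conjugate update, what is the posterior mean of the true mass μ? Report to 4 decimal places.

170.2528

For Normal data with known variance σ², a Normal(μ₀, σ₀²) prior on μ is conjugate. Posterior precision = 1/σ₀² + n/σ²; posterior mean is the precision-weighted average of μ₀ and x̄.
n·x̄ = 13·170.25 = 2213.25.
σ₀² = 84.41² = 7125.0481, σ² = 13.92² = 193.7664; σ² + n·σ₀² = 193.7664 + 13·7125.0481 = 92819.3917.
Posterior mean = (μ₀/σ₀² + n·x̄/σ²)/(1/σ₀² + n/σ²) = (σ²·μ₀ + σ₀²·n·x̄)/(σ² + n·σ₀²) = (193.7664·171.58 + 7125.0481·2213.25)/92819.3917 = 15802759.146237/92819.3917 = 170.2528.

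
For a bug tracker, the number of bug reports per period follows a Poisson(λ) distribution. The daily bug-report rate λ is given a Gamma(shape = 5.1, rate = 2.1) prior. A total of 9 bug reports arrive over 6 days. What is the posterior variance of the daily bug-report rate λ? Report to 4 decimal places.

With a Gamma(shape α, rate β) prior, the Poisson likelihood is conjugate: the posterior is Gamma(α + ΣXᵢ, β + n).
Posterior: Gamma(α+S, β+n) = Gamma(5.1+9, 2.1+6) = Gamma(14.1, 8.1).
Var = α/β² = 14.1/8.1² = 0.2149.

0.2149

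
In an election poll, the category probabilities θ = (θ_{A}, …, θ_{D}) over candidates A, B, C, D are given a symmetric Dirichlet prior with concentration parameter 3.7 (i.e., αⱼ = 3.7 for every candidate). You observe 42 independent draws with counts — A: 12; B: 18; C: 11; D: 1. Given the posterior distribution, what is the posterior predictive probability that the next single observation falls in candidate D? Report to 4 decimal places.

The Dirichlet prior is conjugate to the Multinomial likelihood: each posterior αⱼ = prior αⱼ + observed count nⱼ.
Posterior concentration: (15.7, 21.7, 14.7, 4.7), total = 56.8.
P(next = D | data) = α_{D}/Σα = 0.0827.

0.0827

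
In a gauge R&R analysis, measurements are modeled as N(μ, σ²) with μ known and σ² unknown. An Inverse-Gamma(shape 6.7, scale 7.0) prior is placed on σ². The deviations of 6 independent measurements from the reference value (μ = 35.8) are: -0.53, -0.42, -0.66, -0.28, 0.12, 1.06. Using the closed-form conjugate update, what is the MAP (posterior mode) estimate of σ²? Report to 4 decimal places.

With known mean μ and an Inverse-Gamma(α, β) prior on σ², the Normal likelihood is conjugate: posterior is Inv-Gamma(α + n/2, β + Σ(xᵢ−μ)²/2).
Σ(xᵢ−μ)² = (-0.53)² + (-0.42)² + (-0.66)² + (-0.28)² + (0.12)² + (1.06)² = 2.1093.
Posterior: Inv-Gamma(6.7 + 6/2, 7.0 + 2.1093/2) = Inv-Gamma(9.70, 8.05465).
Mode = β/(α+1) = 8.05465/10.70 = 0.7528.

0.7528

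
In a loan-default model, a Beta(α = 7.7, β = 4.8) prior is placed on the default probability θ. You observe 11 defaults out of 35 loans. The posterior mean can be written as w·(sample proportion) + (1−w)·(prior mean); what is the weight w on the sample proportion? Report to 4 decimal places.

The Beta prior is conjugate to a Binomial/Bernoulli likelihood; the update adds successes to α and failures to β.
Posterior mean = (α₀+k)/(α₀+β₀+n) = [n/(α₀+β₀+n)]·(k/n) + [(α₀+β₀)/(α₀+β₀+n)]·α₀/(α₀+β₀), so only n and the prior enter the weight.
The weight on the data is w = n/(α₀+β₀+n) = 35/(7.7+4.8+35) = 35/47.5 = 0.7368.

0.7368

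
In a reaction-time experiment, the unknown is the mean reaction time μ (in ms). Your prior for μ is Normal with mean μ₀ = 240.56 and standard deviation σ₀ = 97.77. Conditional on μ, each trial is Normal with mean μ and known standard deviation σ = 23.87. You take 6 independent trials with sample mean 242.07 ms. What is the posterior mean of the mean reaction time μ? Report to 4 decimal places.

242.0551

For Normal data with known variance σ², a Normal(μ₀, σ₀²) prior on μ is conjugate. Posterior precision = 1/σ₀² + n/σ²; posterior mean is the precision-weighted average of μ₀ and x̄.
n·x̄ = 6·242.07 = 1452.42.
σ₀² = 97.77² = 9558.9729, σ² = 23.87² = 569.7769; σ² + n·σ₀² = 569.7769 + 6·9558.9729 = 57923.6143.
Posterior mean = (μ₀/σ₀² + n·x̄/σ²)/(1/σ₀² + n/σ²) = (σ²·μ₀ + σ₀²·n·x̄)/(σ² + n·σ₀²) = (569.7769·240.56 + 9558.9729·1452.42)/57923.6143 = 14020708.950482/57923.6143 = 242.0551.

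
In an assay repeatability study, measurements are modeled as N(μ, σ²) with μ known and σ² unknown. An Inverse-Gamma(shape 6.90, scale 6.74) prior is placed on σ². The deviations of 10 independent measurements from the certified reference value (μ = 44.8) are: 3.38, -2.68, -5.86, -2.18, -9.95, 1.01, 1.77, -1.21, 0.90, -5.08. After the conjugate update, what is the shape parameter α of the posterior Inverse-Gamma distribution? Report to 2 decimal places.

With known mean μ and an Inverse-Gamma(α, β) prior on σ², the Normal likelihood is conjugate: posterior is Inv-Gamma(α + n/2, β + Σ(xᵢ−μ)²/2).
Σ(xᵢ−μ)² = (3.38)² + (-2.68)² + (-5.86)² + (-2.18)² + (-9.95)² + (1.01)² + (1.77)² + (-1.21)² + (0.90)² + (-5.08)² = 188.9348.
Posterior: Inv-Gamma(6.90 + 10/2, 6.74 + 188.9348/2) = Inv-Gamma(11.90, 101.20740).
Posterior α = 11.90.

11.90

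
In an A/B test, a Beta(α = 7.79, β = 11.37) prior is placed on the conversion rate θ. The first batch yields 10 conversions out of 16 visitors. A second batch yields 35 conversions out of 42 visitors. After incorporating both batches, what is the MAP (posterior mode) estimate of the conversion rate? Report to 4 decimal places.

The Beta prior is conjugate to a Binomial/Bernoulli likelihood; the update adds successes to α and failures to β.
After batch 1: Beta(7.79+10, 11.37+6) = Beta(17.79, 17.37).
After batch 2: Beta(17.79+35, 17.37+7) = Beta(52.79, 24.37).
Mode of Beta(a,b) for a,b>1 is (a−1)/(a+b−2) = 51.79/75.16 = 0.6891.

0.6891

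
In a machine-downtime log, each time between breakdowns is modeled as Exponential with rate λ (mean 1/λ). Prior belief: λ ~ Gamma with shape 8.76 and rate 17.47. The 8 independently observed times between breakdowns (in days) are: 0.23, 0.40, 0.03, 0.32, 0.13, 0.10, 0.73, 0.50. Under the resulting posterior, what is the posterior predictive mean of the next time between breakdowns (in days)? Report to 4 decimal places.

1.2633

With a Gamma(shape α, rate β) prior on the exponential rate λ, the posterior after n observations with total T = Σxᵢ is Gamma(α+n, β+T).
Sum of observations T = 2.44 days; n = 8.
Posterior: Gamma(8.76+8, 17.47+2.44) = Gamma(16.76, 19.91).
The predictive distribution for the next observation is Lomax; its mean is β/(α−1) = 19.91/15.76 = 1.2633.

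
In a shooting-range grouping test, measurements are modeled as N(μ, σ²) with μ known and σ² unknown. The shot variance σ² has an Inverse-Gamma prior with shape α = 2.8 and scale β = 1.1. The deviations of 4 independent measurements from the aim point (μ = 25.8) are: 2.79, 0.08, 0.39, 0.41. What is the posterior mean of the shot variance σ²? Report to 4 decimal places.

1.3567

With known mean μ and an Inverse-Gamma(α, β) prior on σ², the Normal likelihood is conjugate: posterior is Inv-Gamma(α + n/2, β + Σ(xᵢ−μ)²/2).
Σ(xᵢ−μ)² = (2.79)² + (0.08)² + (0.39)² + (0.41)² = 8.1107.
Posterior: Inv-Gamma(2.8 + 4/2, 1.1 + 8.1107/2) = Inv-Gamma(4.80, 5.15535).
E[σ²|data] = β/(α−1) = 5.15535/3.80 = 1.3567.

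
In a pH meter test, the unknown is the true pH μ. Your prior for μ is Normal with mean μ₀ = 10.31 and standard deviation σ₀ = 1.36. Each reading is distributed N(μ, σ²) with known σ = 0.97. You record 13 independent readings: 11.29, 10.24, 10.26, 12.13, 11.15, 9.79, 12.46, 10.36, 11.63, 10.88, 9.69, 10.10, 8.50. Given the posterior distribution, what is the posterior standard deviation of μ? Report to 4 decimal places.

0.2639

For Normal data with known variance σ², a Normal(μ₀, σ₀²) prior on μ is conjugate. Posterior precision = 1/σ₀² + n/σ²; posterior mean is the precision-weighted average of μ₀ and x̄.
σ₀² = 1.36² = 1.8496, σ² = 0.97² = 0.9409; σ² + n·σ₀² = 0.9409 + 13·1.8496 = 24.9857.
Posterior precision = 1/σ₀² + n/σ² = 1/1.8496 + 13/0.9409 = (σ² + n·σ₀²)/(σ₀²σ²) = 24.9857/(1.8496·0.9409); posterior variance σₙ² = σ₀²σ²/(σ² + n·σ₀²) = 1.8496·0.9409/24.9857 = 0.069651.
Posterior SD = √σₙ² = √(1.8496·0.9409/24.9857) = 0.2639.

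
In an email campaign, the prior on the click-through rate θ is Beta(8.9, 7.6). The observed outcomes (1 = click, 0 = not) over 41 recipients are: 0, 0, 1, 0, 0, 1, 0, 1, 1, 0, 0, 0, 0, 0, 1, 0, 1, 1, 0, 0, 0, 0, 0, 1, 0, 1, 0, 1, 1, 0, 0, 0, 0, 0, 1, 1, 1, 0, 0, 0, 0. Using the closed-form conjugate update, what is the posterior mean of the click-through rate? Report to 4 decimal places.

0.3983

The Beta prior is conjugate to a Binomial/Bernoulli likelihood; the update adds successes to α and failures to β.
Posterior: Beta(α+k, β+n−k) = Beta(8.9+14, 7.6+27) = Beta(22.9, 34.6).
Posterior mean = α/(α+β) = 22.9/57.5 = 0.3983.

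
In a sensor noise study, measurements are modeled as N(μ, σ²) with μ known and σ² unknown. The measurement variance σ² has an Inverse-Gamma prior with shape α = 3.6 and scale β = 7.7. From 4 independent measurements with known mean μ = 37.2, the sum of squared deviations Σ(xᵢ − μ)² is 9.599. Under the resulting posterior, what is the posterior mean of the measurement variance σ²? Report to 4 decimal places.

2.7173

With known mean μ and an Inverse-Gamma(α, β) prior on σ², the Normal likelihood is conjugate: posterior is Inv-Gamma(α + n/2, β + Σ(xᵢ−μ)²/2).
Posterior: Inv-Gamma(3.6 + 4/2, 7.7 + 9.599/2) = Inv-Gamma(5.60, 12.4995).
E[σ²|data] = β/(α−1) = 12.4995/4.60 = 2.7173.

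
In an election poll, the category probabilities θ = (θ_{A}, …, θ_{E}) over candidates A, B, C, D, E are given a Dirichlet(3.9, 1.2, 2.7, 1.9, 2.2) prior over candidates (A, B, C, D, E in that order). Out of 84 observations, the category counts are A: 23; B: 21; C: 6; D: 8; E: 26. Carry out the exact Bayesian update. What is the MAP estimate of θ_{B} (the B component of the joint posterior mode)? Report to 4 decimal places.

0.2332

The Dirichlet prior is conjugate to the Multinomial likelihood: each posterior αⱼ = prior αⱼ + observed count nⱼ.
Posterior concentration: (26.9, 22.2, 8.7, 9.9, 28.2), total = 95.9.
Joint mode component: (α_{B}−1)/(Σα−K) = 21.2/90.9 = 0.2332.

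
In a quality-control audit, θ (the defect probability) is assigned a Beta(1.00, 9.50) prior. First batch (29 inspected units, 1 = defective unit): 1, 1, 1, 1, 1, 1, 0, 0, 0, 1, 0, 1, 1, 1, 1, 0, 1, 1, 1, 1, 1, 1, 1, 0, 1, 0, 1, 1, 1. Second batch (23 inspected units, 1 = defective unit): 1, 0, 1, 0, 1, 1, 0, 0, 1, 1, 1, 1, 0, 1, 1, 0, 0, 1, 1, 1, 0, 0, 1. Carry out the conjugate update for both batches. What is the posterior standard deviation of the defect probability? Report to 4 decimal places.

The Beta prior is conjugate to a Binomial/Bernoulli likelihood; the update adds successes to α and failures to β.
After batch 1: Beta(1.00+22, 9.50+7) = Beta(23.00, 16.50).
After batch 2: Beta(23.00+14, 16.50+9) = Beta(37.00, 25.50).
Var = αβ/((α+β)²(α+β+1)) = 37.00·25.50/(62.50²·63.50) = 0.00380372; SD = √0.00380372 = 0.0617.

0.0617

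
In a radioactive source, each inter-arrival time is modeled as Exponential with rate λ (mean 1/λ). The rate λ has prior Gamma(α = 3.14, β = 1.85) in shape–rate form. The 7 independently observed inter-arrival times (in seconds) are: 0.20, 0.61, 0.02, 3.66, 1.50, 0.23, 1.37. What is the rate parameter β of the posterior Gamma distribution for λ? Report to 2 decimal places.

With a Gamma(shape α, rate β) prior on the exponential rate λ, the posterior after n observations with total T = Σxᵢ is Gamma(α+n, β+T).
Sum of observations T = 7.59 seconds; n = 7.
Posterior: Gamma(3.14+7, 1.85+7.59) = Gamma(10.14, 9.44).
Posterior β = 9.44.

9.44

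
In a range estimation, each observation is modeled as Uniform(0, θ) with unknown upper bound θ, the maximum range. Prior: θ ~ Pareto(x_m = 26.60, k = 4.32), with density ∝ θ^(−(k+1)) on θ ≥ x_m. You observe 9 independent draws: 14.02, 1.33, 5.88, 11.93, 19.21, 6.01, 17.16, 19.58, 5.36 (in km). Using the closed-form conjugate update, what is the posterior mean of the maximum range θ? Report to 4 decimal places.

A Pareto(scale x_m, shape k) prior on the upper bound θ of Uniform(0, θ) is conjugate: posterior is Pareto(max(x_m, max xᵢ), k + n).
Sample maximum = 19.58; prior scale x_m = 26.60 → posterior scale = max = 26.60.
Posterior shape = 4.32 + 9 = 13.32.
E[θ|data] = k·x_m/(k−1) = 13.32·26.60/12.32 = 28.7591.

28.7591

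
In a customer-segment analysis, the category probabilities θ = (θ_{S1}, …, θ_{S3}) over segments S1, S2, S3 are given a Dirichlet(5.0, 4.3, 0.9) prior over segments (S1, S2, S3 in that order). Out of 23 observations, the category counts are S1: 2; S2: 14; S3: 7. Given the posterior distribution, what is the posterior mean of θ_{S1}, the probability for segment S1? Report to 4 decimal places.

The Dirichlet prior is conjugate to the Multinomial likelihood: each posterior αⱼ = prior αⱼ + observed count nⱼ.
Posterior concentration: (7.0, 18.3, 7.9), total = 33.2.
E[θ_{S1}|data] = α_{S1}/Σα = 7.0/33.2 = 0.2108.

0.2108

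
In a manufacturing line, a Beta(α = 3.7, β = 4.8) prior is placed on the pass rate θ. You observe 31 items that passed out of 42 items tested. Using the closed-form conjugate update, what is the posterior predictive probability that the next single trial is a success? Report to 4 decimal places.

0.6871

The Beta prior is conjugate to a Binomial/Bernoulli likelihood; the update adds successes to α and failures to β.
Posterior: Beta(α+k, β+n−k) = Beta(3.7+31, 4.8+11) = Beta(34.7, 15.8).
For a single future Bernoulli trial, P(success | data) = α/(α+β) = 0.6871.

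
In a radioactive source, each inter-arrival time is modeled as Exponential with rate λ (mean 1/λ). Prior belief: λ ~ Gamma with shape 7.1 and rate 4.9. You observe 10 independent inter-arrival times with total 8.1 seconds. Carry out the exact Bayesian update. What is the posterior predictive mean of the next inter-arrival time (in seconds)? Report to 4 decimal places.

0.8075

With a Gamma(shape α, rate β) prior on the exponential rate λ, the posterior after n observations with total T = Σxᵢ is Gamma(α+n, β+T).
Posterior: Gamma(7.1+10, 4.9+8.1) = Gamma(17.1, 13.0).
The predictive distribution for the next observation is Lomax; its mean is β/(α−1) = 13.0/16.1 = 0.8075.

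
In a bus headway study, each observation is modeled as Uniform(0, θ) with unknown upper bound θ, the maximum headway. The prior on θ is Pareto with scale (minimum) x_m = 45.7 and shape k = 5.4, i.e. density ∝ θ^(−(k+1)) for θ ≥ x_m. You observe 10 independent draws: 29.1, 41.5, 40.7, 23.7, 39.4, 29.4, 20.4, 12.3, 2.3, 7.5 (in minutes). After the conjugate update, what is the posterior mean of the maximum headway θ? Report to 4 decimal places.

A Pareto(scale x_m, shape k) prior on the upper bound θ of Uniform(0, θ) is conjugate: posterior is Pareto(max(x_m, max xᵢ), k + n).
Sample maximum = 41.5; prior scale x_m = 45.7 → posterior scale = max = 45.7.
Posterior shape = 5.4 + 10 = 15.4.
E[θ|data] = k·x_m/(k−1) = 15.4·45.7/14.4 = 48.8736.

48.8736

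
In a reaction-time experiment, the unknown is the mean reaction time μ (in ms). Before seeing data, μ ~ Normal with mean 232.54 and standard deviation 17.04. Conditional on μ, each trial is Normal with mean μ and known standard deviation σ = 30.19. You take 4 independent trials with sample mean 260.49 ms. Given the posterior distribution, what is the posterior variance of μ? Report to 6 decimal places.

127.670548

For Normal data with known variance σ², a Normal(μ₀, σ₀²) prior on μ is conjugate. Posterior precision = 1/σ₀² + n/σ²; posterior mean is the precision-weighted average of μ₀ and x̄.
σ₀² = 17.04² = 290.3616, σ² = 30.19² = 911.4361; σ² + n·σ₀² = 911.4361 + 4·290.3616 = 2072.8825.
Posterior precision = 1/σ₀² + n/σ² = 1/290.3616 + 4/911.4361 = (σ² + n·σ₀²)/(σ₀²σ²) = 2072.8825/(290.3616·911.4361); posterior variance σₙ² = σ₀²σ²/(σ² + n·σ₀²) = 290.3616·911.4361/2072.8825 = 127.670548.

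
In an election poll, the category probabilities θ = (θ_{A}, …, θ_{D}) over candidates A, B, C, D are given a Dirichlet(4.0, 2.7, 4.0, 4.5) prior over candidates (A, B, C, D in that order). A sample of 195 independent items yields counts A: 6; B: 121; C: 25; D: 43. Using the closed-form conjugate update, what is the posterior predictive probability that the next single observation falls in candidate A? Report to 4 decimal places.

The Dirichlet prior is conjugate to the Multinomial likelihood: each posterior αⱼ = prior αⱼ + observed count nⱼ.
Posterior concentration: (10.0, 123.7, 29.0, 47.5), total = 210.2.
P(next = A | data) = α_{A}/Σα = 0.0476.

0.0476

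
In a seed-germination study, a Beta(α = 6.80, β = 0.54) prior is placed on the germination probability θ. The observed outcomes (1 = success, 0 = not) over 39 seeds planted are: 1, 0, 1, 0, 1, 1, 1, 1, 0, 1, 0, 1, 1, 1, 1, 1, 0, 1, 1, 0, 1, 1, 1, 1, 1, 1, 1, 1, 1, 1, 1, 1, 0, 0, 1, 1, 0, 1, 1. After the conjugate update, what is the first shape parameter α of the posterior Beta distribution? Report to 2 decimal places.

The Beta prior is conjugate to a Binomial/Bernoulli likelihood; the update adds successes to α and failures to β.
Posterior: Beta(α+k, β+n−k) = Beta(6.80+30, 0.54+9) = Beta(36.80, 9.54).
Posterior α = 36.80.

36.80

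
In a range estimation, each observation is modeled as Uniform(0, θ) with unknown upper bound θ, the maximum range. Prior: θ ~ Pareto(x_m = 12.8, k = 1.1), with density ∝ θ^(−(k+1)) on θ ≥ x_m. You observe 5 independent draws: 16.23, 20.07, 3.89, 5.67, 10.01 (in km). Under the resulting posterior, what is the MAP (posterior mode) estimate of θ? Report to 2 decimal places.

A Pareto(scale x_m, shape k) prior on the upper bound θ of Uniform(0, θ) is conjugate: posterior is Pareto(max(x_m, max xᵢ), k + n).
Sample maximum = 20.07; prior scale x_m = 12.8 → posterior scale = max = 20.07.
Posterior shape = 1.1 + 5 = 6.1.
The Pareto density is decreasing on [x_m, ∞), so the mode is x_m = 20.07.

20.07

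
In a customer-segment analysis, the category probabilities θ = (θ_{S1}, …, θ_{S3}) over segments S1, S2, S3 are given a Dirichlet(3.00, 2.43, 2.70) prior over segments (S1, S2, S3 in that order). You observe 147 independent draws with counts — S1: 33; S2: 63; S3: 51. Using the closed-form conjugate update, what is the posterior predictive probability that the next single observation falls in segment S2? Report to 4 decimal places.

The Dirichlet prior is conjugate to the Multinomial likelihood: each posterior αⱼ = prior αⱼ + observed count nⱼ.
Posterior concentration: (36.00, 65.43, 53.70), total = 155.13.
P(next = S2 | data) = α_{S2}/Σα = 0.4218.

0.4218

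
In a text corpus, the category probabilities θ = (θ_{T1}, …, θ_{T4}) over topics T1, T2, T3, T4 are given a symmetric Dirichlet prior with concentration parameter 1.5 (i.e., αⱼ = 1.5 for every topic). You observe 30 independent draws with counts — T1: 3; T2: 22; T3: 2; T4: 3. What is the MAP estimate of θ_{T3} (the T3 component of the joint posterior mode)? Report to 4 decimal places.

The Dirichlet prior is conjugate to the Multinomial likelihood: each posterior αⱼ = prior αⱼ + observed count nⱼ.
Posterior concentration: (4.5, 23.5, 3.5, 4.5), total = 36.0.
Joint mode component: (α_{T3}−1)/(Σα−K) = 2.5/32.0 = 0.0781.

0.0781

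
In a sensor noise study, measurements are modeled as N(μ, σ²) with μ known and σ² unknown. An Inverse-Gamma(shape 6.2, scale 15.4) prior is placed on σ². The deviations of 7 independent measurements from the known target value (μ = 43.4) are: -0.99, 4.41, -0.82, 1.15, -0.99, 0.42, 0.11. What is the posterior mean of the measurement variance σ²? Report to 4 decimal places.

3.1260

With known mean μ and an Inverse-Gamma(α, β) prior on σ², the Normal likelihood is conjugate: posterior is Inv-Gamma(α + n/2, β + Σ(xᵢ−μ)²/2).
Σ(xᵢ−μ)² = (-0.99)² + (4.41)² + (-0.82)² + (1.15)² + (-0.99)² + (0.42)² + (0.11)² = 23.5917.
Posterior: Inv-Gamma(6.2 + 7/2, 15.4 + 23.5917/2) = Inv-Gamma(9.70, 27.19585).
E[σ²|data] = β/(α−1) = 27.19585/8.70 = 3.1260.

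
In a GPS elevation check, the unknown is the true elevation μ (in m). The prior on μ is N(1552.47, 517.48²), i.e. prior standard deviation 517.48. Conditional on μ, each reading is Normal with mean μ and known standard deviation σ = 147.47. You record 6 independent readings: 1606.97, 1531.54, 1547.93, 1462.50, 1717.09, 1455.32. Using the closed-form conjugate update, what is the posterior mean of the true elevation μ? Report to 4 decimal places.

1553.5438

For Normal data with known variance σ², a Normal(μ₀, σ₀²) prior on μ is conjugate. Posterior precision = 1/σ₀² + n/σ²; posterior mean is the precision-weighted average of μ₀ and x̄.
Σxᵢ = 1606.97 + 1531.54 + 1547.93 + 1462.50 + 1717.09 + 1455.32 = 9321.35, so n·x̄ = 9321.35.
σ₀² = 517.48² = 267785.5504, σ² = 147.47² = 21747.4009; σ² + n·σ₀² = 21747.4009 + 6·267785.5504 = 1628460.7033.
Posterior mean = (μ₀/σ₀² + n·x̄/σ²)/(1/σ₀² + n/σ²) = (σ²·μ₀ + σ₀²·n·x̄)/(σ² + n·σ₀²) = (21747.4009·1552.47 + 267785.5504·9321.35)/1628460.7033 = 2529885027.696263/1628460.7033 = 1553.5438.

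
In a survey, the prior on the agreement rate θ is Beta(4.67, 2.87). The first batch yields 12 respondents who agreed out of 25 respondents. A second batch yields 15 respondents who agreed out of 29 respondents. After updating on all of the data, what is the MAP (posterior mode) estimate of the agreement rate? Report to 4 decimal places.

0.5151

The Beta prior is conjugate to a Binomial/Bernoulli likelihood; the update adds successes to α and failures to β.
After batch 1: Beta(4.67+12, 2.87+13) = Beta(16.67, 15.87).
After batch 2: Beta(16.67+15, 15.87+14) = Beta(31.67, 29.87).
Mode of Beta(a,b) for a,b>1 is (a−1)/(a+b−2) = 30.67/59.54 = 0.5151.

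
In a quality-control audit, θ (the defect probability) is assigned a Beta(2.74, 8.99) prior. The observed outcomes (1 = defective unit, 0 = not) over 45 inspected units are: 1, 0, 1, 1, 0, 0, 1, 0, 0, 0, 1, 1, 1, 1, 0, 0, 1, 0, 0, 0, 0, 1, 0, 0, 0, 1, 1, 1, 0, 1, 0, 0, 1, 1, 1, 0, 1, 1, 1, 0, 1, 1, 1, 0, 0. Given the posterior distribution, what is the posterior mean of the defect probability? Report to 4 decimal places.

The Beta prior is conjugate to a Binomial/Bernoulli likelihood; the update adds successes to α and failures to β.
Posterior: Beta(α+k, β+n−k) = Beta(2.74+23, 8.99+22) = Beta(25.74, 30.99).
Posterior mean = α/(α+β) = 25.74/56.73 = 0.4537.

0.4537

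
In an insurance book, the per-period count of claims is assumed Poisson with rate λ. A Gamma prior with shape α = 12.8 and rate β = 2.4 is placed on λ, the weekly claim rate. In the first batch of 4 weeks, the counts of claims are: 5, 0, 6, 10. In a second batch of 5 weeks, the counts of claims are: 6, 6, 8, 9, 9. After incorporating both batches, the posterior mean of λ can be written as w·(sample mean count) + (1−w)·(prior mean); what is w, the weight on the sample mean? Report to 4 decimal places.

0.7895

With a Gamma(shape α, rate β) prior, the Poisson likelihood is conjugate: the posterior is Gamma(α + ΣXᵢ, β + n).
Total number of weeks: n = 4 + 5 = 9.
Posterior mean = (α₀+S)/(β₀+n) = [n/(β₀+n)]·(S/n) + [β₀/(β₀+n)]·(α₀/β₀), so only n and β₀ enter the weight.
Weight on data w = n/(β₀+n) = 9/(2.4+9) = 9/11.4 = 0.7895.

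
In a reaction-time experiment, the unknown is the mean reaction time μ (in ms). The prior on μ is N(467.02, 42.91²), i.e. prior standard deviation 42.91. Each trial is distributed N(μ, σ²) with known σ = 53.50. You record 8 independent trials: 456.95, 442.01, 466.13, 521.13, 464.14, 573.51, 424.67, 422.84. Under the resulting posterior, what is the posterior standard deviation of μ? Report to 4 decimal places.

For Normal data with known variance σ², a Normal(μ₀, σ₀²) prior on μ is conjugate. Posterior precision = 1/σ₀² + n/σ²; posterior mean is the precision-weighted average of μ₀ and x̄.
σ₀² = 42.91² = 1841.2681, σ² = 53.50² = 2862.25; σ² + n·σ₀² = 2862.25 + 8·1841.2681 = 17592.3948.
Posterior precision = 1/σ₀² + n/σ² = 1/1841.2681 + 8/2862.25 = (σ² + n·σ₀²)/(σ₀²σ²) = 17592.3948/(1841.2681·2862.25); posterior variance σₙ² = σ₀²σ²/(σ² + n·σ₀²) = 1841.2681·2862.25/17592.3948 = 299.570904.
Posterior SD = √σₙ² = √(1841.2681·2862.25/17592.3948) = 17.3081.

17.3081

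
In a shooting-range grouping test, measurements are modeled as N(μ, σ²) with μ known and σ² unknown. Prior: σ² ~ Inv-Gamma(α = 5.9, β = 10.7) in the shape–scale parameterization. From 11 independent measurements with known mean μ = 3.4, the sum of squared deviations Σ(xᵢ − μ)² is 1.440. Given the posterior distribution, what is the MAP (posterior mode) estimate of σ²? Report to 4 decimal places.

0.9210

With known mean μ and an Inverse-Gamma(α, β) prior on σ², the Normal likelihood is conjugate: posterior is Inv-Gamma(α + n/2, β + Σ(xᵢ−μ)²/2).
Posterior: Inv-Gamma(5.9 + 11/2, 10.7 + 1.440/2) = Inv-Gamma(11.40, 11.4200).
Mode = β/(α+1) = 11.4200/12.40 = 0.9210.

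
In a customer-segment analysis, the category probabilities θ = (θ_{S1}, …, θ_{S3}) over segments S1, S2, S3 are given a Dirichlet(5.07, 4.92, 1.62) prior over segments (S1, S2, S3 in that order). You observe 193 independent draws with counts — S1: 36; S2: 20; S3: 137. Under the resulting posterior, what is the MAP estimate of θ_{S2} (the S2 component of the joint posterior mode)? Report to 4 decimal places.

The Dirichlet prior is conjugate to the Multinomial likelihood: each posterior αⱼ = prior αⱼ + observed count nⱼ.
Posterior concentration: (41.07, 24.92, 138.62), total = 204.61.
Joint mode component: (α_{S2}−1)/(Σα−K) = 23.92/201.61 = 0.1186.

0.1186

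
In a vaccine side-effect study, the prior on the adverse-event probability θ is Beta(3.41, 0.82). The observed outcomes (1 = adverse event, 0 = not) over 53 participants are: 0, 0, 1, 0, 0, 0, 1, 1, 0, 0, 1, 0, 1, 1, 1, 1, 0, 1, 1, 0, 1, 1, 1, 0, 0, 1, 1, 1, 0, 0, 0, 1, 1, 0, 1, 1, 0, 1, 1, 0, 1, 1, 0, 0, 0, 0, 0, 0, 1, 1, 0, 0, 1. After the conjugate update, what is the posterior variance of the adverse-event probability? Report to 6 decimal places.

The Beta prior is conjugate to a Binomial/Bernoulli likelihood; the update adds successes to α and failures to β.
Posterior: Beta(α+k, β+n−k) = Beta(3.41+27, 0.82+26) = Beta(30.41, 26.82).
Var = αβ/((α+β)²(α+β+1)) = 30.41·26.82/(57.23²·58.23) = 0.004276.

0.004276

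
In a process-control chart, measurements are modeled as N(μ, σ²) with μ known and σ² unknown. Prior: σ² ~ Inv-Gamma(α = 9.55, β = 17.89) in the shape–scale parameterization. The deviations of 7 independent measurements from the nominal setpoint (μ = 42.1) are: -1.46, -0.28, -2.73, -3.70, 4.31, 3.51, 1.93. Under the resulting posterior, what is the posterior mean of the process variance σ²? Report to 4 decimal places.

With known mean μ and an Inverse-Gamma(α, β) prior on σ², the Normal likelihood is conjugate: posterior is Inv-Gamma(α + n/2, β + Σ(xᵢ−μ)²/2).
Σ(xᵢ−μ)² = (-1.46)² + (-0.28)² + (-2.73)² + (-3.70)² + (4.31)² + (3.51)² + (1.93)² = 57.9740.
Posterior: Inv-Gamma(9.55 + 7/2, 17.89 + 57.9740/2) = Inv-Gamma(13.05, 46.87700).
E[σ²|data] = β/(α−1) = 46.87700/12.05 = 3.8902.

3.8902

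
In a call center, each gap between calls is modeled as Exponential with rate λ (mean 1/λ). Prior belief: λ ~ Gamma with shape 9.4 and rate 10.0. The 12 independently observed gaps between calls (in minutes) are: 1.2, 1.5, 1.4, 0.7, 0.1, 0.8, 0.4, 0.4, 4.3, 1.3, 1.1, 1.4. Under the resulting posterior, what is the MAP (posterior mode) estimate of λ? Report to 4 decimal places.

0.8293

With a Gamma(shape α, rate β) prior on the exponential rate λ, the posterior after n observations with total T = Σxᵢ is Gamma(α+n, β+T).
Sum of observations T = 14.6 minutes; n = 12.
Posterior: Gamma(9.4+12, 10.0+14.6) = Gamma(21.4, 24.6).
Mode = (α−1)/β = 0.8293.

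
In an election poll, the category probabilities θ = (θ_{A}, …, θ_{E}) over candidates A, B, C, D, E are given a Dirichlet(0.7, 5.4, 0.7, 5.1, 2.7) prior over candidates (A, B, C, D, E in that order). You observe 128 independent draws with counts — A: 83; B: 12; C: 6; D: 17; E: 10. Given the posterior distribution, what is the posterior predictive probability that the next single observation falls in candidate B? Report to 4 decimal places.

0.1220

The Dirichlet prior is conjugate to the Multinomial likelihood: each posterior αⱼ = prior αⱼ + observed count nⱼ.
Posterior concentration: (83.7, 17.4, 6.7, 22.1, 12.7), total = 142.6.
P(next = B | data) = α_{B}/Σα = 0.1220.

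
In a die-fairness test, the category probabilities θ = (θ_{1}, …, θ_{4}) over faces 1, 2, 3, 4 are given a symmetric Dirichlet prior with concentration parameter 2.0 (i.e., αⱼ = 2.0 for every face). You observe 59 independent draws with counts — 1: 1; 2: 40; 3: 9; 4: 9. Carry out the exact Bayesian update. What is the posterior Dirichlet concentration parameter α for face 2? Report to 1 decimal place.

The Dirichlet prior is conjugate to the Multinomial likelihood: each posterior αⱼ = prior αⱼ + observed count nⱼ.
Posterior concentration: (3.0, 42.0, 11.0, 11.0), total = 67.0.
α_{2} = 2.0 + 40 = 42.0.

42.0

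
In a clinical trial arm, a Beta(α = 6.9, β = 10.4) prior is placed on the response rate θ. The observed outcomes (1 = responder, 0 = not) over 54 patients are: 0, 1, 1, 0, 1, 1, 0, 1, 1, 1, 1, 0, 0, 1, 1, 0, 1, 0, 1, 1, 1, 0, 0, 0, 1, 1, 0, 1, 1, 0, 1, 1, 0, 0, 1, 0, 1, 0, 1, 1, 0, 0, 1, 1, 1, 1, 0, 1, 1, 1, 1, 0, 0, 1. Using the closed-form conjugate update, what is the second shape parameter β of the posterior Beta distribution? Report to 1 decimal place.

31.4

The Beta prior is conjugate to a Binomial/Bernoulli likelihood; the update adds successes to α and failures to β.
Posterior: Beta(α+k, β+n−k) = Beta(6.9+33, 10.4+21) = Beta(39.9, 31.4).
Posterior β = 31.4.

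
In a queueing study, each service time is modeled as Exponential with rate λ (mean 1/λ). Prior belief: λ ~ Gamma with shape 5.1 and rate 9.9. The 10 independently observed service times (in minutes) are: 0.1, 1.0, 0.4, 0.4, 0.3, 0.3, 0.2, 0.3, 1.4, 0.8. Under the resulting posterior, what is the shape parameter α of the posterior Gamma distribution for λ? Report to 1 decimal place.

With a Gamma(shape α, rate β) prior on the exponential rate λ, the posterior after n observations with total T = Σxᵢ is Gamma(α+n, β+T).
Sum of observations T = 5.2 minutes; n = 10.
Posterior: Gamma(5.1+10, 9.9+5.2) = Gamma(15.1, 15.1).
Posterior α = 15.1.

15.1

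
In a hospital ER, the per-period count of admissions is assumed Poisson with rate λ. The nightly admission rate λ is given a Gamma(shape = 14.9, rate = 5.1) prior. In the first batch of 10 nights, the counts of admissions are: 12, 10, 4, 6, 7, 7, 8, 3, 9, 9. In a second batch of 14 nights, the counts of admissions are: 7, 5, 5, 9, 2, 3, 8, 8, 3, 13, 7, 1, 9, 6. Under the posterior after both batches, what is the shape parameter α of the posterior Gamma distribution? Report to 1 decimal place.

With a Gamma(shape α, rate β) prior, the Poisson likelihood is conjugate: the posterior is Gamma(α + ΣXᵢ, β + n).
Batch 1: sum of counts S = 75 over n = 10 nights.
After batch 1: Gamma(α+S, β+n) = Gamma(14.9+75, 5.1+10) = Gamma(89.9, 15.1).
Batch 2: sum of counts S = 86 over n = 14 nights.
After batch 2: Gamma(α+S, β+n) = Gamma(89.9+86, 15.1+14) = Gamma(175.9, 29.1).
Posterior α = 175.9.

175.9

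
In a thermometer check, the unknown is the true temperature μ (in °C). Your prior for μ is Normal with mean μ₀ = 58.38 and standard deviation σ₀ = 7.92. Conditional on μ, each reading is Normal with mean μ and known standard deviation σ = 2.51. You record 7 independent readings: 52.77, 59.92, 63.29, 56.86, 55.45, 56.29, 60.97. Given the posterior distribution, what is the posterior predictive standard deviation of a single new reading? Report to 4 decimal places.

For Normal data with known variance σ², a Normal(μ₀, σ₀²) prior on μ is conjugate. Posterior precision = 1/σ₀² + n/σ²; posterior mean is the precision-weighted average of μ₀ and x̄.
σ₀² = 7.92² = 62.7264, σ² = 2.51² = 6.3001; σ² + n·σ₀² = 6.3001 + 7·62.7264 = 445.3849.
Posterior precision = 1/σ₀² + n/σ² = 1/62.7264 + 7/6.3001 = (σ² + n·σ₀²)/(σ₀²σ²) = 445.3849/(62.7264·6.3001); posterior variance σₙ² = σ₀²σ²/(σ² + n·σ₀²) = 62.7264·6.3001/445.3849 = 0.887283.
Predictive variance for one new observation = σₙ² + σ² = 62.7264·6.3001/445.3849 + 6.3001 = σ²·(σ₀² + 445.3849)/445.3849 = 6.3001·508.1113/445.3849 = 7.187383; SD = √(6.3001·508.1113/445.3849) = 2.6809.

2.6809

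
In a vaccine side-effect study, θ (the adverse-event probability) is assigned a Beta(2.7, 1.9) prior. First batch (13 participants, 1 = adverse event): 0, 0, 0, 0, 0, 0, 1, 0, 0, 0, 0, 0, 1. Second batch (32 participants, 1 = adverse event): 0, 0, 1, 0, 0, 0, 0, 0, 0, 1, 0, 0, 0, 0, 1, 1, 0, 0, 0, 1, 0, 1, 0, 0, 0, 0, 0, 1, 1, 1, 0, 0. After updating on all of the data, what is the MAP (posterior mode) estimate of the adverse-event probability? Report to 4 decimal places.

0.2668

The Beta prior is conjugate to a Binomial/Bernoulli likelihood; the update adds successes to α and failures to β.
After batch 1: Beta(2.7+2, 1.9+11) = Beta(4.7, 12.9).
After batch 2: Beta(4.7+9, 12.9+23) = Beta(13.7, 35.9).
Mode of Beta(a,b) for a,b>1 is (a−1)/(a+b−2) = 12.7/47.6 = 0.2668.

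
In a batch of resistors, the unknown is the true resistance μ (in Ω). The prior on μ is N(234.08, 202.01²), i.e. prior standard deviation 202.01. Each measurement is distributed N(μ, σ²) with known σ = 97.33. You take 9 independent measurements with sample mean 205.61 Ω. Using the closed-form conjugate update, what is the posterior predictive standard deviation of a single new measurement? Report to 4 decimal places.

For Normal data with known variance σ², a Normal(μ₀, σ₀²) prior on μ is conjugate. Posterior precision = 1/σ₀² + n/σ²; posterior mean is the precision-weighted average of μ₀ and x̄.
σ₀² = 202.01² = 40808.0401, σ² = 97.33² = 9473.1289; σ² + n·σ₀² = 9473.1289 + 9·40808.0401 = 376745.4898.
Posterior precision = 1/σ₀² + n/σ² = 1/40808.0401 + 9/9473.1289 = (σ² + n·σ₀²)/(σ₀²σ²) = 376745.4898/(40808.0401·9473.1289); posterior variance σₙ² = σ₀²σ²/(σ² + n·σ₀²) = 40808.0401·9473.1289/376745.4898 = 1026.103389.
Predictive variance for one new observation = σₙ² + σ² = 40808.0401·9473.1289/376745.4898 + 9473.1289 = σ²·(σ₀² + 376745.4898)/376745.4898 = 9473.1289·417553.5299/376745.4898 = 10499.232289; SD = √(9473.1289·417553.5299/376745.4898) = 102.4658.

102.4658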